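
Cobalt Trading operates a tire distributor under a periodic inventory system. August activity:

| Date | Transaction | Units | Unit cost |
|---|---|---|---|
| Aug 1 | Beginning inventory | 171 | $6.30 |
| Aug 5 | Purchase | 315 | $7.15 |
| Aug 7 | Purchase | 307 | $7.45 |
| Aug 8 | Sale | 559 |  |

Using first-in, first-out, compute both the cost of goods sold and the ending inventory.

Aug 8, 559 sold [FIFO — oldest first]: 171 @ $6.30 + 315 @ $7.15 + 73 @ $7.45 = $3,873.40
Ending inventory: 234 @ $7.45 = $1,743.30
Check: goods available $5,616.70 = COGS $3,873.40 + ending $1,743.30

COGS = $3,873.40; ending inventory = $1,743.30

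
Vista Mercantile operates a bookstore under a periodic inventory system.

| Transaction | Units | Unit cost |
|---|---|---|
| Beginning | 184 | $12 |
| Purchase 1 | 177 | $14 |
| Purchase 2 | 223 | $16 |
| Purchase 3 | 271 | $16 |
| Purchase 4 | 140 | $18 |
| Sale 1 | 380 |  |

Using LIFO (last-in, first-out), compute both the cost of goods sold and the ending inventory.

Sale 1 (380) [LIFO — newest first]: 140 @ $18 + 240 @ $16 = $6,360
Ending inventory: 184 @ $12 + 177 @ $14 + 223 @ $16 + 31 @ $16 = $8,750
Check: goods available $15,110 = COGS $6,360 + ending $8,750

COGS = $6,360; ending inventory = $8,750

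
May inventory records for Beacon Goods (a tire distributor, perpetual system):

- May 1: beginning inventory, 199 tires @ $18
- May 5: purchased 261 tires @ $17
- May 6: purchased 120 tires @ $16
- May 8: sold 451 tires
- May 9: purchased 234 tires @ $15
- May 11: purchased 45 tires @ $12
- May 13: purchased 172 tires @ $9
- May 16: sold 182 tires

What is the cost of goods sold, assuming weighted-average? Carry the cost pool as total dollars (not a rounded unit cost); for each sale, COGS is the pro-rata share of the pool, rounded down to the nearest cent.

After May 1: 199 on hand, pool $3,582.00 (≈ $18.0000 each)
After May 5: 460 on hand, pool $8,019.00 (≈ $17.4326 each)
After May 6: 580 on hand, pool $9,939.00 (≈ $17.1362 each)
May 8, sell 451: 451/580 × $9,939.00 → $7,728.42
After May 9: 363 on hand, pool $5,720.58 (≈ $15.7592 each)
After May 11: 408 on hand, pool $6,260.58 (≈ $15.3446 each)
After May 13: 580 on hand, pool $7,808.58 (≈ $13.4631 each)
May 16, sell 182: 182/580 × $7,808.58 → $2,450.27
Total COGS = $7,728.42 + $2,450.27 = $10,178.69
Ending inventory (cost pool remaining) = $5,358.31

COGS = $10,178.69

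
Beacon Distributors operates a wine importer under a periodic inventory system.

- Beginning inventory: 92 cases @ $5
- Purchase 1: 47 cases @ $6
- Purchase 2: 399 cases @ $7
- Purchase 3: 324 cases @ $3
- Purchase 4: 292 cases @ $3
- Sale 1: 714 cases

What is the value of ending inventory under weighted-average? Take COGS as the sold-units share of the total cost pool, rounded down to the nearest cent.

Sale 1, sell 714: 714/1154 × $5,383.00 → $3,330.55
Ending inventory (cost pool remaining) = $2,052.45

Ending inventory = $2,052.45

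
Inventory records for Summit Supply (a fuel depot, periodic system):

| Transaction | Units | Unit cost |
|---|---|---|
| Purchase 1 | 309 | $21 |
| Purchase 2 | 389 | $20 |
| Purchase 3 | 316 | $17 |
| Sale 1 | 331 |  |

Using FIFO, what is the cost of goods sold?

COGS = $6,929

Sale 1 (331) [FIFO — oldest first]: 309 @ $21 + 22 @ $20 = $6,929
Ending inventory: 367 @ $20 + 316 @ $17 = $12,712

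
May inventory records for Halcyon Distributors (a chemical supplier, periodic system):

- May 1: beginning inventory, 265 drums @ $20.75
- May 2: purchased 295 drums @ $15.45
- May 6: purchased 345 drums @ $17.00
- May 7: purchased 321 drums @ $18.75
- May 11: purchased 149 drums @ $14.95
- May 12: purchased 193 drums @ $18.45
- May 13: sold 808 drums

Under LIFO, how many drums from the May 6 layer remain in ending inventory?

200

May 13, 808 sold [LIFO — newest first]: 193 @ $18.45 + 149 @ $14.95 + 321 @ $18.75 + 145 @ $17.00 = $14,272.15
Ending inventory: 265 @ $20.75 + 295 @ $15.45 + 200 @ $17.00 = $13,456.50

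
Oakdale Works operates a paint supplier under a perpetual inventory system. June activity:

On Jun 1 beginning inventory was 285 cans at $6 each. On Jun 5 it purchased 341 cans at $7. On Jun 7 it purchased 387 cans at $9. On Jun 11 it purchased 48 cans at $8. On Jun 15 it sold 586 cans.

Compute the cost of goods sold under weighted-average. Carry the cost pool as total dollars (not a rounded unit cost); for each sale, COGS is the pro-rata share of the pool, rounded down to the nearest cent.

COGS = $4,398.59

After Jun 1: 285 on hand, pool $1,710.00 (≈ $6.0000 each)
After Jun 5: 626 on hand, pool $4,097.00 (≈ $6.5447 each)
After Jun 7: 1013 on hand, pool $7,580.00 (≈ $7.4827 each)
After Jun 11: 1061 on hand, pool $7,964.00 (≈ $7.5061 each)
Jun 15, sell 586: 586/1061 × $7,964.00 → $4,398.59
Ending inventory (cost pool remaining) = $3,565.41
Check: goods available $7,964.00 = COGS $4,398.59 + ending $3,565.41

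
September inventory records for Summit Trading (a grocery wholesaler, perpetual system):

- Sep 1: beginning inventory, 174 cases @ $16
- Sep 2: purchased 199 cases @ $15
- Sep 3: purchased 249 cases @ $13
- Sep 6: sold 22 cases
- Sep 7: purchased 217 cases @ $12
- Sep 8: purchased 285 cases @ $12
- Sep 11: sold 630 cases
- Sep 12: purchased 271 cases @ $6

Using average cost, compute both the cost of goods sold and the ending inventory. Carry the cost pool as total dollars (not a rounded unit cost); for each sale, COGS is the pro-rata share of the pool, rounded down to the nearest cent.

After Sep 1: 174 on hand, pool $2,784.00 (≈ $16.0000 each)
After Sep 2: 373 on hand, pool $5,769.00 (≈ $15.4665 each)
After Sep 3: 622 on hand, pool $9,006.00 (≈ $14.4791 each)
Sep 6, sell 22: 22/622 × $9,006.00 → $318.54
After Sep 7: 817 on hand, pool $11,291.46 (≈ $13.8206 each)
After Sep 8: 1102 on hand, pool $14,711.46 (≈ $13.3498 each)
Sep 11, sell 630: 630/1102 × $14,711.46 → $8,410.36
After Sep 12: 743 on hand, pool $7,927.10 (≈ $10.6690 each)
Total COGS = $318.54 + $8,410.36 = $8,728.90
Ending inventory (cost pool remaining) = $7,927.10

COGS = $8,728.90; ending inventory = $7,927.10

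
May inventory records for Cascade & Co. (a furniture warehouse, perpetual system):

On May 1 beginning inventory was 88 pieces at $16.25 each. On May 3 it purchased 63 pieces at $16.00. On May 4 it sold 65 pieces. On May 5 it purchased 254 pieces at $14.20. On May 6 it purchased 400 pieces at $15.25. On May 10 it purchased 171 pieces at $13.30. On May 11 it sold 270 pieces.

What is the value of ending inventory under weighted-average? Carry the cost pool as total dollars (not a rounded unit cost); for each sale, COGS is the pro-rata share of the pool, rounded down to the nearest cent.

Ending inventory = $9,407.18

After May 1: 88 on hand, pool $1,430.00 (≈ $16.2500 each)
After May 3: 151 on hand, pool $2,438.00 (≈ $16.1457 each)
May 4, sell 65: 65/151 × $2,438.00 → $1,049.47
After May 5: 340 on hand, pool $4,995.33 (≈ $14.6921 each)
After May 6: 740 on hand, pool $11,095.33 (≈ $14.9937 each)
After May 10: 911 on hand, pool $13,369.63 (≈ $14.6758 each)
May 11, sell 270: 270/911 × $13,369.63 → $3,962.45
Total COGS = $1,049.47 + $3,962.45 = $5,011.92
Ending inventory (cost pool remaining) = $9,407.18
Check: goods available $14,419.10 = COGS $5,011.92 + ending $9,407.18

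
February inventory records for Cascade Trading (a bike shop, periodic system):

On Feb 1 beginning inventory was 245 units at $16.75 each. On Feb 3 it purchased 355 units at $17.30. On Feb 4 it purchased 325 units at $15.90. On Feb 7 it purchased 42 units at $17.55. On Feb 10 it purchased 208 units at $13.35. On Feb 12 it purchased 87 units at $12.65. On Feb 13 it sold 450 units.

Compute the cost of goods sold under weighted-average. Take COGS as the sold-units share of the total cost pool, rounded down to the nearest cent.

Feb 13, sell 450: 450/1262 × $20,027.20 → $7,141.23
Ending inventory (cost pool remaining) = $12,885.97

COGS = $7,141.23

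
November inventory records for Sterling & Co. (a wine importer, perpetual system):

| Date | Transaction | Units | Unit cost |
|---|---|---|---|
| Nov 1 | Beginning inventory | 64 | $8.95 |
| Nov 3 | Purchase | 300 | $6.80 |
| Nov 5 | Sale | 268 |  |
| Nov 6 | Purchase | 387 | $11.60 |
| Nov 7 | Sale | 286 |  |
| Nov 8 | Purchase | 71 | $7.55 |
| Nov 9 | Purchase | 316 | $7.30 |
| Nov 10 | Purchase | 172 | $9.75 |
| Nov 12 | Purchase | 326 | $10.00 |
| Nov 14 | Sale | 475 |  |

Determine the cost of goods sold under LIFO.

Nov 5, 268 sold [LIFO — newest first]: 268 @ $6.80 = $1,822.40
Nov 7, 286 sold [LIFO — newest first]: 286 @ $11.60 = $3,317.60
Nov 14, 475 sold [LIFO — newest first]: 326 @ $10.00 + 149 @ $9.75 = $4,712.75
Total COGS = $1,822.40 + $3,317.60 + $4,712.75 = $9,852.75
Ending inventory: 64 @ $8.95 + 32 @ $6.80 + 101 @ $11.60 + 71 @ $7.55 + 316 @ $7.30 + 23 @ $9.75 = $5,029.10

COGS = $9,852.75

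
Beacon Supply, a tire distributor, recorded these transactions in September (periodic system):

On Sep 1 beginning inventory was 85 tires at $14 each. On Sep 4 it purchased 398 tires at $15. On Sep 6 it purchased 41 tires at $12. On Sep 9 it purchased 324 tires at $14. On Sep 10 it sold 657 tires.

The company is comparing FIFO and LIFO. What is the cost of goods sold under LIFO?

COGS = $9,408

FIFO COGS: 85 @ $14 + 398 @ $15 + 41 @ $12 + 133 @ $14 = $9,514
LIFO COGS: 324 @ $14 + 41 @ $12 + 292 @ $15 = $9,408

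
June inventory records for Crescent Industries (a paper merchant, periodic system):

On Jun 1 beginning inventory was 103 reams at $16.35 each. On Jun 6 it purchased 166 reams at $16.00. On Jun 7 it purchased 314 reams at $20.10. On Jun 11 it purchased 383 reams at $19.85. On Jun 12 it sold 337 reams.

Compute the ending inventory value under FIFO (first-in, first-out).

Jun 12, 337 sold [FIFO — oldest first]: 103 @ $16.35 + 166 @ $16.00 + 68 @ $20.10 = $5,706.85
Ending inventory: 246 @ $20.10 + 383 @ $19.85 = $12,547.15
Check: goods available $18,254.00 = COGS $5,706.85 + ending $12,547.15

Ending inventory = $12,547.15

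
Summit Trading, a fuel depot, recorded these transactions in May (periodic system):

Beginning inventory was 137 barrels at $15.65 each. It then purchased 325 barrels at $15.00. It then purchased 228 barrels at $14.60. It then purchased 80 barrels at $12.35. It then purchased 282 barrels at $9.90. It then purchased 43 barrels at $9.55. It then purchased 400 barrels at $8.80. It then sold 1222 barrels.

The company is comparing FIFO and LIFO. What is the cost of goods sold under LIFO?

FIFO COGS: 137 @ $15.65 + 325 @ $15.00 + 228 @ $14.60 + 80 @ $12.35 + 282 @ $9.90 + 43 @ $9.55 + 127 @ $8.80 = $15,655.90
LIFO COGS: 400 @ $8.80 + 43 @ $9.55 + 282 @ $9.90 + 80 @ $12.35 + 228 @ $14.60 + 189 @ $15.00 = $13,874.25

COGS = $13,874.25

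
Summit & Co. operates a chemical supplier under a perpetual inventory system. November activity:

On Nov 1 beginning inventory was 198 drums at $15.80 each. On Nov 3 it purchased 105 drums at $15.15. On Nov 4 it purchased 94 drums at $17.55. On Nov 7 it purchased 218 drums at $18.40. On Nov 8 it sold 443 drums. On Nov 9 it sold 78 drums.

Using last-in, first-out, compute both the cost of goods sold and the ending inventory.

Nov 8, 443 sold [LIFO — newest first]: 218 @ $18.40 + 94 @ $17.55 + 105 @ $15.15 + 26 @ $15.80 = $7,662.45
Nov 9, 78 sold [LIFO — newest first]: 78 @ $15.80 = $1,232.40
Total COGS = $7,662.45 + $1,232.40 = $8,894.85
Ending inventory: 94 @ $15.80 = $1,485.20

COGS = $8,894.85; ending inventory = $1,485.20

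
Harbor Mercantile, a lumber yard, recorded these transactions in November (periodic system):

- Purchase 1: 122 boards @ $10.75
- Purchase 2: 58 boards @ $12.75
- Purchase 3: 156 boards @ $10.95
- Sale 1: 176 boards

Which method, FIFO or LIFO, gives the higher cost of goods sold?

FIFO COGS: 122 @ $10.75 + 54 @ $12.75 = $2,000.00
LIFO COGS: 156 @ $10.95 + 20 @ $12.75 = $1,963.20

FIFO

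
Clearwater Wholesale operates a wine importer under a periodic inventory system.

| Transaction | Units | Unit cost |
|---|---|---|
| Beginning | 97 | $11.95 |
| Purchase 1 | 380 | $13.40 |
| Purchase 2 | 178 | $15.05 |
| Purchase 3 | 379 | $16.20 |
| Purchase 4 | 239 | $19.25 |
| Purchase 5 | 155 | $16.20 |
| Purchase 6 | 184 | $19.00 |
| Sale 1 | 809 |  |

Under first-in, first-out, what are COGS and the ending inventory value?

Sale 1 (809) [FIFO — oldest first]: 97 @ $11.95 + 380 @ $13.40 + 178 @ $15.05 + 154 @ $16.20 = $11,424.85
Ending inventory: 225 @ $16.20 + 239 @ $19.25 + 155 @ $16.20 + 184 @ $19.00 = $14,252.75
Check: goods available $25,677.60 = COGS $11,424.85 + ending $14,252.75

COGS = $11,424.85; ending inventory = $14,252.75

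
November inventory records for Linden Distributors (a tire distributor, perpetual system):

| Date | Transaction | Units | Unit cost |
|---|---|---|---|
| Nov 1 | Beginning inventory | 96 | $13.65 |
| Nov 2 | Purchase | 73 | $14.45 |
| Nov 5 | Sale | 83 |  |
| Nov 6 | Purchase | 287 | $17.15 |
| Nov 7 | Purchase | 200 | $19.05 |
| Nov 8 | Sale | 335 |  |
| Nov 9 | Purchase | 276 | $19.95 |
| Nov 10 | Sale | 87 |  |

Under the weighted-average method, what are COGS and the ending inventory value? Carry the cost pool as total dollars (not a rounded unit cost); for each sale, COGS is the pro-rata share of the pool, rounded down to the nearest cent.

After Nov 1: 96 on hand, pool $1,310.40 (≈ $13.6500 each)
After Nov 2: 169 on hand, pool $2,365.25 (≈ $13.9956 each)
Nov 5, sell 83: 83/169 × $2,365.25 → $1,161.63
After Nov 6: 373 on hand, pool $6,125.67 (≈ $16.4227 each)
After Nov 7: 573 on hand, pool $9,935.67 (≈ $17.3397 each)
Nov 8, sell 335: 335/573 × $9,935.67 → $5,808.81
After Nov 9: 514 on hand, pool $9,633.06 (≈ $18.7414 each)
Nov 10, sell 87: 87/514 × $9,633.06 → $1,630.49
Total COGS = $1,161.63 + $5,808.81 + $1,630.49 = $8,600.93
Ending inventory (cost pool remaining) = $8,002.57

COGS = $8,600.93; ending inventory = $8,002.57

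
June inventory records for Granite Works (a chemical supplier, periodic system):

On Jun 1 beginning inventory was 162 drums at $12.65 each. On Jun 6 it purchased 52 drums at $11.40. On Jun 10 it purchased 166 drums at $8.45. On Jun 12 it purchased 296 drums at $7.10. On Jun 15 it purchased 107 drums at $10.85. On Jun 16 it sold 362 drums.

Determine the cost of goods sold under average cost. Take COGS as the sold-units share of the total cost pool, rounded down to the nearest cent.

Jun 16, sell 362: 362/783 × $7,307.35 → $3,378.36
Ending inventory (cost pool remaining) = $3,928.99

COGS = $3,378.36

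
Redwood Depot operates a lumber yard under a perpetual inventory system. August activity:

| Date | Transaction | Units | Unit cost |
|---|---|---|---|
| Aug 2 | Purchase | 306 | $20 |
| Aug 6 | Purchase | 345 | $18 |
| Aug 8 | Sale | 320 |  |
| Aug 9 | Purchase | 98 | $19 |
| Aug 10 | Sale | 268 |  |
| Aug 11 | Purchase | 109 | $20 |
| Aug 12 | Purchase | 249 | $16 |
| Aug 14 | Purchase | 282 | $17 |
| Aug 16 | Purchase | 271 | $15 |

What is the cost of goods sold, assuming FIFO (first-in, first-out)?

Aug 8, 320 sold [FIFO — oldest first]: 306 @ $20 + 14 @ $18 = $6,372
Aug 10, 268 sold [FIFO — oldest first]: 268 @ $18 = $4,824
Total COGS = $6,372 + $4,824 = $11,196
Ending inventory: 63 @ $18 + 98 @ $19 + 109 @ $20 + 249 @ $16 + 282 @ $17 + 271 @ $15 = $18,019

COGS = $11,196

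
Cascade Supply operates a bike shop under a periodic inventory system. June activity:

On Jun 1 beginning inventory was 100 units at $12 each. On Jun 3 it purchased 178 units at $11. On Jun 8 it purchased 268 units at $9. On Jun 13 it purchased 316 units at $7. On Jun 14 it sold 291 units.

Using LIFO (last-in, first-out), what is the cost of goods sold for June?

Jun 14, 291 sold [LIFO — newest first]: 291 @ $7 = $2,037
Ending inventory: 100 @ $12 + 178 @ $11 + 268 @ $9 + 25 @ $7 = $5,745
Check: goods available $7,782 = COGS $2,037 + ending $5,745

COGS = $2,037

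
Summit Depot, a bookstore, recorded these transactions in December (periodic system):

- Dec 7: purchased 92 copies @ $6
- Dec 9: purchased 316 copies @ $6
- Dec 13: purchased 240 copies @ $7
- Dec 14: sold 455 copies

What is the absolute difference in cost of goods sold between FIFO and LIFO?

$193

FIFO COGS: 92 @ $6 + 316 @ $6 + 47 @ $7 = $2,777
LIFO COGS: 240 @ $7 + 215 @ $6 = $2,970
Difference = |$2,777 − $2,970| = $193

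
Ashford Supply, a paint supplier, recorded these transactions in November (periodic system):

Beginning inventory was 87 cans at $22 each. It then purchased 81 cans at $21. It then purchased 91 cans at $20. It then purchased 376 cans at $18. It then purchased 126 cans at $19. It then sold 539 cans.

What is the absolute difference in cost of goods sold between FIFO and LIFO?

$573

FIFO COGS: 87 @ $22 + 81 @ $21 + 91 @ $20 + 280 @ $18 = $10,475
LIFO COGS: 126 @ $19 + 376 @ $18 + 37 @ $20 = $9,902
Difference = |$10,475 − $9,902| = $573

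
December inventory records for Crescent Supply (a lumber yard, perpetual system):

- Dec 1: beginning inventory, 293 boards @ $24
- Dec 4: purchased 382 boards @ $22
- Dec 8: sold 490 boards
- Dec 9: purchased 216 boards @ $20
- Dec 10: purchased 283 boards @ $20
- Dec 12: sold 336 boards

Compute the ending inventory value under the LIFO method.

Dec 8, 490 sold [LIFO — newest first]: 382 @ $22 + 108 @ $24 = $10,996
Dec 12, 336 sold [LIFO — newest first]: 283 @ $20 + 53 @ $20 = $6,720
Total COGS = $10,996 + $6,720 = $17,716
Ending inventory: 185 @ $24 + 163 @ $20 = $7,700
Check: goods available $25,416 = COGS $17,716 + ending $7,700

Ending inventory = $7,700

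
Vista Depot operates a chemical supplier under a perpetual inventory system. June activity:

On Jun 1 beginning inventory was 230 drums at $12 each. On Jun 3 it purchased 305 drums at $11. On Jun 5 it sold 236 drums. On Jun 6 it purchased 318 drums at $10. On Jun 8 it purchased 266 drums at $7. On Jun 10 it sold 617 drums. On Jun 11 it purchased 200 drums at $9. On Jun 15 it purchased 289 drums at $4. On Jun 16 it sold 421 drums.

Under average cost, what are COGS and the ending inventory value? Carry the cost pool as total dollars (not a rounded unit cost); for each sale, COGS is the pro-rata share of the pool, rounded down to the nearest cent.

COGS = $11,677.93; ending inventory = $2,435.07

After Jun 1: 230 on hand, pool $2,760.00 (≈ $12.0000 each)
After Jun 3: 535 on hand, pool $6,115.00 (≈ $11.4299 each)
Jun 5, sell 236: 236/535 × $6,115.00 → $2,697.45
After Jun 6: 617 on hand, pool $6,597.55 (≈ $10.6929 each)
After Jun 8: 883 on hand, pool $8,459.55 (≈ $9.5805 each)
Jun 10, sell 617: 617/883 × $8,459.55 → $5,911.14
After Jun 11: 466 on hand, pool $4,348.41 (≈ $9.3314 each)
After Jun 15: 755 on hand, pool $5,504.41 (≈ $7.2906 each)
Jun 16, sell 421: 421/755 × $5,504.41 → $3,069.34
Total COGS = $2,697.45 + $5,911.14 + $3,069.34 = $11,677.93
Ending inventory (cost pool remaining) = $2,435.07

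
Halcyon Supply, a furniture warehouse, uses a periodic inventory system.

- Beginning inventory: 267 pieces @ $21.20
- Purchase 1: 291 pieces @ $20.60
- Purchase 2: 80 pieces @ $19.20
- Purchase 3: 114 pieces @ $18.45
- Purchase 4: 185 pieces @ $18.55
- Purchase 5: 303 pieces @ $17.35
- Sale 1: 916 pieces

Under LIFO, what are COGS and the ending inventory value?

Sale 1 (916) [LIFO — newest first]: 303 @ $17.35 + 185 @ $18.55 + 114 @ $18.45 + 80 @ $19.20 + 234 @ $20.60 = $17,148.50
Ending inventory: 267 @ $21.20 + 57 @ $20.60 = $6,834.60
Check: goods available $23,983.10 = COGS $17,148.50 + ending $6,834.60

COGS = $17,148.50; ending inventory = $6,834.60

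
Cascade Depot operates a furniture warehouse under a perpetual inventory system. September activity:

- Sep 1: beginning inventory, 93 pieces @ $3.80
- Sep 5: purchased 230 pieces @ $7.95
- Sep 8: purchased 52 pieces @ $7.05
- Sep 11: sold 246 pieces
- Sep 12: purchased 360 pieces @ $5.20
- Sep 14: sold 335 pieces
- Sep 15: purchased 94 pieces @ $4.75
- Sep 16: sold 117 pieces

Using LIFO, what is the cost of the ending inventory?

Sep 11, 246 sold [LIFO — newest first]: 52 @ $7.05 + 194 @ $7.95 = $1,908.90
Sep 14, 335 sold [LIFO — newest first]: 335 @ $5.20 = $1,742.00
Sep 16, 117 sold [LIFO — newest first]: 94 @ $4.75 + 23 @ $5.20 = $566.10
Total COGS = $1,908.90 + $1,742.00 + $566.10 = $4,217.00
Ending inventory: 93 @ $3.80 + 36 @ $7.95 + 2 @ $5.20 = $650.00
Check: goods available $4,867.00 = COGS $4,217.00 + ending $650.00

Ending inventory = $650.00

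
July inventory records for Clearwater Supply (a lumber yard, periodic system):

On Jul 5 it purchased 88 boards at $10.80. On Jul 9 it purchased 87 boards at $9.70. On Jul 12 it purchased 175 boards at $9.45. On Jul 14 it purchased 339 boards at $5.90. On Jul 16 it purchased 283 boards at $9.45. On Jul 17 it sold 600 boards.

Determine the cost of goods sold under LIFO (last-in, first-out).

COGS = $4,544.65

Jul 17, 600 sold [LIFO — newest first]: 283 @ $9.45 + 317 @ $5.90 = $4,544.65
Ending inventory: 88 @ $10.80 + 87 @ $9.70 + 175 @ $9.45 + 22 @ $5.90 = $3,577.85
Check: goods available $8,122.50 = COGS $4,544.65 + ending $3,577.85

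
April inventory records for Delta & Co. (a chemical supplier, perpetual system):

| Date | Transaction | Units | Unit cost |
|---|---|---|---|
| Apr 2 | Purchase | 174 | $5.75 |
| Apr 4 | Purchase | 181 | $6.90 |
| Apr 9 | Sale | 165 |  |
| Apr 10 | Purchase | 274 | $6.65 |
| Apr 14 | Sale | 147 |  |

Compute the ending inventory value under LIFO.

Ending inventory = $1,955.45

Apr 9, 165 sold [LIFO — newest first]: 165 @ $6.90 = $1,138.50
Apr 14, 147 sold [LIFO — newest first]: 147 @ $6.65 = $977.55
Total COGS = $1,138.50 + $977.55 = $2,116.05
Ending inventory: 174 @ $5.75 + 16 @ $6.90 + 127 @ $6.65 = $1,955.45
Check: goods available $4,071.50 = COGS $2,116.05 + ending $1,955.45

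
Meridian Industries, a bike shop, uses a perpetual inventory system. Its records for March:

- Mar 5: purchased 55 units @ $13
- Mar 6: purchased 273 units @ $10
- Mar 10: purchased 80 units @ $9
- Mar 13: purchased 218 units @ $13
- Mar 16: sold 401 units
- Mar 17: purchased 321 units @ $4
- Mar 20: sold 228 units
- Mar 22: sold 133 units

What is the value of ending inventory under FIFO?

Ending inventory = $740

Mar 16, 401 sold [FIFO — oldest first]: 55 @ $13 + 273 @ $10 + 73 @ $9 = $4,102
Mar 20, 228 sold [FIFO — oldest first]: 7 @ $9 + 218 @ $13 + 3 @ $4 = $2,909
Mar 22, 133 sold [FIFO — oldest first]: 133 @ $4 = $532
Total COGS = $4,102 + $2,909 + $532 = $7,543
Ending inventory: 185 @ $4 = $740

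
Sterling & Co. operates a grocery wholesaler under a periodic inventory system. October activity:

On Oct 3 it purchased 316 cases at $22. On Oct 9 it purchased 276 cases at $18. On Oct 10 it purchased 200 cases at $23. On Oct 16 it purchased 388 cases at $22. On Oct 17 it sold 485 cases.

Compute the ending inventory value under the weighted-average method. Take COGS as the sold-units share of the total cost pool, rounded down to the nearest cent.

Oct 17, sell 485: 485/1180 × $25,056.00 → $10,298.44
Ending inventory (cost pool remaining) = $14,757.56
Check: goods available $25,056.00 = COGS $10,298.44 + ending $14,757.56

Ending inventory = $14,757.56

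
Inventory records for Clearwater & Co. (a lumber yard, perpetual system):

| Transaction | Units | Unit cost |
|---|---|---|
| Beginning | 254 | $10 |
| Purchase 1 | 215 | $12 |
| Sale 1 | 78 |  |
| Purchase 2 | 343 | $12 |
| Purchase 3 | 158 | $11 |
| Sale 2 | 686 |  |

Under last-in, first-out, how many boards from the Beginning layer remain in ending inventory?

206

Sale 1 (78) [LIFO — newest first]: 78 @ $12 = $936
Sale 2 (686) [LIFO — newest first]: 158 @ $11 + 343 @ $12 + 137 @ $12 + 48 @ $10 = $7,978
Total COGS = $936 + $7,978 = $8,914
Ending inventory: 206 @ $10 = $2,060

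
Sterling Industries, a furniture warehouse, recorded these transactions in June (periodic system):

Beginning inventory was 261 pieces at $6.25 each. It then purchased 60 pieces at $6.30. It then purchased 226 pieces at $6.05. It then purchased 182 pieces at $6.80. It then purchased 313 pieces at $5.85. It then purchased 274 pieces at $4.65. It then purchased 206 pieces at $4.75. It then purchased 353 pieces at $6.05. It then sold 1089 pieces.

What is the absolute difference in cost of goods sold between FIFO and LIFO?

$777.90

FIFO COGS: 261 @ $6.25 + 60 @ $6.30 + 226 @ $6.05 + 182 @ $6.80 + 313 @ $5.85 + 47 @ $4.65 = $6,663.75
LIFO COGS: 353 @ $6.05 + 206 @ $4.75 + 274 @ $4.65 + 256 @ $5.85 = $5,885.85
Difference = |$6,663.75 − $5,885.85| = $777.90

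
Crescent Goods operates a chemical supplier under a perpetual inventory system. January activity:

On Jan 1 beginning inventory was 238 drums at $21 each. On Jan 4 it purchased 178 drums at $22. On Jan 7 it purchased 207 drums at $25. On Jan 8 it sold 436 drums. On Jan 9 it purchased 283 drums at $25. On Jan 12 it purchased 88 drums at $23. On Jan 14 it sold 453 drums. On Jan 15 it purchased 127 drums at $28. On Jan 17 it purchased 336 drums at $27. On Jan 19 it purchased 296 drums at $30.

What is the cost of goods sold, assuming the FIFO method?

Jan 8, 436 sold [FIFO — oldest first]: 238 @ $21 + 178 @ $22 + 20 @ $25 = $9,414
Jan 14, 453 sold [FIFO — oldest first]: 187 @ $25 + 266 @ $25 = $11,325
Total COGS = $9,414 + $11,325 = $20,739
Ending inventory: 17 @ $25 + 88 @ $23 + 127 @ $28 + 336 @ $27 + 296 @ $30 = $23,957

COGS = $20,739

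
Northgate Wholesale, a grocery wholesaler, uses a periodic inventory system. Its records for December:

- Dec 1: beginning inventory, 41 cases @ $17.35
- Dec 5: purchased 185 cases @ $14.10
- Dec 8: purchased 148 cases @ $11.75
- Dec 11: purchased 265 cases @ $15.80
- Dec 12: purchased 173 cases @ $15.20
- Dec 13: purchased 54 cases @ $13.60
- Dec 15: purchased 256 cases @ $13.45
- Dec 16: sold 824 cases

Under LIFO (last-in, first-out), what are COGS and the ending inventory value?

Dec 16, 824 sold [LIFO — newest first]: 256 @ $13.45 + 54 @ $13.60 + 173 @ $15.20 + 265 @ $15.80 + 76 @ $11.75 = $11,887.20
Ending inventory: 41 @ $17.35 + 185 @ $14.10 + 72 @ $11.75 = $4,165.85
Check: goods available $16,053.05 = COGS $11,887.20 + ending $4,165.85

COGS = $11,887.20; ending inventory = $4,165.85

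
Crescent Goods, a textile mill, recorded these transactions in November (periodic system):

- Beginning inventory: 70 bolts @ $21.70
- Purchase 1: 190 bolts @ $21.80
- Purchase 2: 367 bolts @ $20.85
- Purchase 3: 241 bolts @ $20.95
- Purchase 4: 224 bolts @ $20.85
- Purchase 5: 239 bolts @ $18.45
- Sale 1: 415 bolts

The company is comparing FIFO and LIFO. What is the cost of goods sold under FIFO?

COGS = $8,892.75

FIFO COGS: 70 @ $21.70 + 190 @ $21.80 + 155 @ $20.85 = $8,892.75
LIFO COGS: 239 @ $18.45 + 176 @ $20.85 = $8,079.15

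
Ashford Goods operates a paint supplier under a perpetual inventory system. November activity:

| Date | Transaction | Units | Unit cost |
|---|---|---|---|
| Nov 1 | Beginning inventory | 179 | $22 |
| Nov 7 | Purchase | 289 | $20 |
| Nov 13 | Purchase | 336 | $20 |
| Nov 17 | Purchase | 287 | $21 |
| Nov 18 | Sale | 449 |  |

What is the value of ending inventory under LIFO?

Nov 18, 449 sold [LIFO — newest first]: 287 @ $21 + 162 @ $20 = $9,267
Ending inventory: 179 @ $22 + 289 @ $20 + 174 @ $20 = $13,198

Ending inventory = $13,198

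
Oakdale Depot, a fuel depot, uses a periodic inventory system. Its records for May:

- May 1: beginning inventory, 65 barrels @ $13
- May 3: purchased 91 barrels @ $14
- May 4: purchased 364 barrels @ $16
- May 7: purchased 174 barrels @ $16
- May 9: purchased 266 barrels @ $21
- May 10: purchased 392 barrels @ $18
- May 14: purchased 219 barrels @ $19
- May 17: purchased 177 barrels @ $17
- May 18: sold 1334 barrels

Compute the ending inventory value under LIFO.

May 18, 1334 sold [LIFO — newest first]: 177 @ $17 + 219 @ $19 + 392 @ $18 + 266 @ $21 + 174 @ $16 + 106 @ $16 = $24,292
Ending inventory: 65 @ $13 + 91 @ $14 + 258 @ $16 = $6,247

Ending inventory = $6,247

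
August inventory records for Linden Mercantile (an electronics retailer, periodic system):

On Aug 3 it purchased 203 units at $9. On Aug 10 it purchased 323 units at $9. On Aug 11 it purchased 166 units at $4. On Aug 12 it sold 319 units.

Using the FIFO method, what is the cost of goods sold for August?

Aug 12, 319 sold [FIFO — oldest first]: 203 @ $9 + 116 @ $9 = $2,871
Ending inventory: 207 @ $9 + 166 @ $4 = $2,527

COGS = $2,871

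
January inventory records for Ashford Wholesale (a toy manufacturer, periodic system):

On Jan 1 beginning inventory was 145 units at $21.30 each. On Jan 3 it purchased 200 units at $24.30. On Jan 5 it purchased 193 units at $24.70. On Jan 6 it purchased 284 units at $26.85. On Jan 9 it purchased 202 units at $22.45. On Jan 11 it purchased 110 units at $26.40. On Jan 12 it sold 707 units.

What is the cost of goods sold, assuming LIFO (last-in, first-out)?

COGS = $17,806.00

Jan 12, 707 sold [LIFO — newest first]: 110 @ $26.40 + 202 @ $22.45 + 284 @ $26.85 + 111 @ $24.70 = $17,806.00
Ending inventory: 145 @ $21.30 + 200 @ $24.30 + 82 @ $24.70 = $9,973.90
Check: goods available $27,779.90 = COGS $17,806.00 + ending $9,973.90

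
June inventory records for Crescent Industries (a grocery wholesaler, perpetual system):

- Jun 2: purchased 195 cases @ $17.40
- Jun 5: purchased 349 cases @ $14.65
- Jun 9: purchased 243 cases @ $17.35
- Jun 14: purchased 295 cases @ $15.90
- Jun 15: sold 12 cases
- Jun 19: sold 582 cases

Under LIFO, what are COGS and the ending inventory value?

Jun 15, 12 sold [LIFO — newest first]: 12 @ $15.90 = $190.80
Jun 19, 582 sold [LIFO — newest first]: 283 @ $15.90 + 243 @ $17.35 + 56 @ $14.65 = $9,536.15
Total COGS = $190.80 + $9,536.15 = $9,726.95
Ending inventory: 195 @ $17.40 + 293 @ $14.65 = $7,685.45

COGS = $9,726.95; ending inventory = $7,685.45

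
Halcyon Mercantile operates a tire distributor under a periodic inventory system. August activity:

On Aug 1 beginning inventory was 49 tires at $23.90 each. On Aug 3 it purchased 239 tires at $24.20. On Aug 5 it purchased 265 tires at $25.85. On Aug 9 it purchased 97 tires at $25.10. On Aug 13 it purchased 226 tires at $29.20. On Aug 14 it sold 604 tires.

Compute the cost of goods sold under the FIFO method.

COGS = $15,085.25

Aug 14, 604 sold [FIFO — oldest first]: 49 @ $23.90 + 239 @ $24.20 + 265 @ $25.85 + 51 @ $25.10 = $15,085.25
Ending inventory: 46 @ $25.10 + 226 @ $29.20 = $7,753.80
Check: goods available $22,839.05 = COGS $15,085.25 + ending $7,753.80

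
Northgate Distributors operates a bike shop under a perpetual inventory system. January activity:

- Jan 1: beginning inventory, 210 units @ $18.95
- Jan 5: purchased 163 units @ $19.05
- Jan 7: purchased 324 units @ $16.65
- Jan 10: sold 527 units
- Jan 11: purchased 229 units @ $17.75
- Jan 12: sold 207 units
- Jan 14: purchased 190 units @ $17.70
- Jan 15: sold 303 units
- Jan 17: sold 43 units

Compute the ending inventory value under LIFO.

Ending inventory = $682.20

Jan 10, 527 sold [LIFO — newest first]: 324 @ $16.65 + 163 @ $19.05 + 40 @ $18.95 = $9,257.75
Jan 12, 207 sold [LIFO — newest first]: 207 @ $17.75 = $3,674.25
Jan 15, 303 sold [LIFO — newest first]: 190 @ $17.70 + 22 @ $17.75 + 91 @ $18.95 = $5,477.95
Jan 17, 43 sold [LIFO — newest first]: 43 @ $18.95 = $814.85
Total COGS = $9,257.75 + $3,674.25 + $5,477.95 + $814.85 = $19,224.80
Ending inventory: 36 @ $18.95 = $682.20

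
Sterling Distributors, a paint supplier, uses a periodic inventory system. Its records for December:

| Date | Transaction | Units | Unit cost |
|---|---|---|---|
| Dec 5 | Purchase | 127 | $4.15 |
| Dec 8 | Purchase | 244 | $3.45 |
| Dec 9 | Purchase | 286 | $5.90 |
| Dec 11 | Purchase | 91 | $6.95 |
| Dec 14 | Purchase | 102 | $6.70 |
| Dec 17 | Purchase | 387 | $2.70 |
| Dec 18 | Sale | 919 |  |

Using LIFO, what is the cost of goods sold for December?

COGS = $4,231.00

Dec 18, 919 sold [LIFO — newest first]: 387 @ $2.70 + 102 @ $6.70 + 91 @ $6.95 + 286 @ $5.90 + 53 @ $3.45 = $4,231.00
Ending inventory: 127 @ $4.15 + 191 @ $3.45 = $1,186.00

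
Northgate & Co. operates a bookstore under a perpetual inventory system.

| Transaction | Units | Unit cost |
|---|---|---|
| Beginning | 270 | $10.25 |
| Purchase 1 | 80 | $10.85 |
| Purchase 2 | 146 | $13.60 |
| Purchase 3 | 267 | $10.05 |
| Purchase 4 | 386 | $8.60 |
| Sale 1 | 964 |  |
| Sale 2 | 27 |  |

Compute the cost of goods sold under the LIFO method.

COGS = $10,004.55

Sale 1 (964) [LIFO — newest first]: 386 @ $8.60 + 267 @ $10.05 + 146 @ $13.60 + 80 @ $10.85 + 85 @ $10.25 = $9,727.80
Sale 2 (27) [LIFO — newest first]: 27 @ $10.25 = $276.75
Total COGS = $9,727.80 + $276.75 = $10,004.55
Ending inventory: 158 @ $10.25 = $1,619.50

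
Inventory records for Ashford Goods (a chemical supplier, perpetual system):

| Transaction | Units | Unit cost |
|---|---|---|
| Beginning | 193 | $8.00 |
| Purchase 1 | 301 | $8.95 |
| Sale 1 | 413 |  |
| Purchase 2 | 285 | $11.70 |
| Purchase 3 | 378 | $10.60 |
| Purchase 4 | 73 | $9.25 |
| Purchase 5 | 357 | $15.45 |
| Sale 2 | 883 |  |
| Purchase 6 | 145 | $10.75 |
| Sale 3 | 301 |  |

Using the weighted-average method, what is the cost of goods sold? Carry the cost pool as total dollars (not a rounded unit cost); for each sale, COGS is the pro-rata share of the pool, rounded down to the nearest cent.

COGS = $17,754.34

After Beginning: 193 on hand, pool $1,544.00 (≈ $8.0000 each)
After Purchase 1: 494 on hand, pool $4,237.95 (≈ $8.5788 each)
Sale 1, sell 413: 413/494 × $4,237.95 → $3,543.06
After Purchase 2: 366 on hand, pool $4,029.39 (≈ $11.0093 each)
After Purchase 3: 744 on hand, pool $8,036.19 (≈ $10.8013 each)
After Purchase 4: 817 on hand, pool $8,711.44 (≈ $10.6627 each)
After Purchase 5: 1174 on hand, pool $14,227.09 (≈ $12.1185 each)
Sale 2, sell 883: 883/1174 × $14,227.09 → $10,700.61
After Purchase 6: 436 on hand, pool $5,085.23 (≈ $11.6634 each)
Sale 3, sell 301: 301/436 × $5,085.23 → $3,510.67
Total COGS = $3,543.06 + $10,700.61 + $3,510.67 = $17,754.34
Ending inventory (cost pool remaining) = $1,574.56
Check: goods available $19,328.90 = COGS $17,754.34 + ending $1,574.56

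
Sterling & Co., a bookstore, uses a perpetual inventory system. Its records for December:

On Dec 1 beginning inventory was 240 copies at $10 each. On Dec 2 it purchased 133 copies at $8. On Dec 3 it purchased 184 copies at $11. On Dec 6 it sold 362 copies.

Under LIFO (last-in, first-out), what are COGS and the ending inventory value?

COGS = $3,538; ending inventory = $1,950

Dec 6, 362 sold [LIFO — newest first]: 184 @ $11 + 133 @ $8 + 45 @ $10 = $3,538
Ending inventory: 195 @ $10 = $1,950
Check: goods available $5,488 = COGS $3,538 + ending $1,950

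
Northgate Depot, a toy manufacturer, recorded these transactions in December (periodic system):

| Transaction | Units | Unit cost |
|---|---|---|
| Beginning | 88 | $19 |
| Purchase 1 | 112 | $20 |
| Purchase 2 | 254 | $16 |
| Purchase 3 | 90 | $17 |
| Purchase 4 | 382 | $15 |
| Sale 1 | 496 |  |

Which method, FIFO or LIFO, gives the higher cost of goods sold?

FIFO

FIFO COGS: 88 @ $19 + 112 @ $20 + 254 @ $16 + 42 @ $17 = $8,690
LIFO COGS: 382 @ $15 + 90 @ $17 + 24 @ $16 = $7,644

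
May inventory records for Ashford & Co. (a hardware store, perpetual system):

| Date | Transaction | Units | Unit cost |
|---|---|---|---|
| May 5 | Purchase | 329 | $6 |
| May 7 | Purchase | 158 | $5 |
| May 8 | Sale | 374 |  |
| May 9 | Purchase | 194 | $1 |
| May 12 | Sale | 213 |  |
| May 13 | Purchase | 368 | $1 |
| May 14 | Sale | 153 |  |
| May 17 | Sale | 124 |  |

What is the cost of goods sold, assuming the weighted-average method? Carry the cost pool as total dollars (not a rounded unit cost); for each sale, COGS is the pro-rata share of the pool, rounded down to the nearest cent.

After May 5: 329 on hand, pool $1,974.00 (≈ $6.0000 each)
After May 7: 487 on hand, pool $2,764.00 (≈ $5.6756 each)
May 8, sell 374: 374/487 × $2,764.00 → $2,122.66
After May 9: 307 on hand, pool $835.34 (≈ $2.7210 each)
May 12, sell 213: 213/307 × $835.34 → $579.56
After May 13: 462 on hand, pool $623.78 (≈ $1.3502 each)
May 14, sell 153: 153/462 × $623.78 → $206.57
May 17, sell 124: 124/309 × $417.21 → $167.42
Total COGS = $2,122.66 + $579.56 + $206.57 + $167.42 = $3,076.21
Ending inventory (cost pool remaining) = $249.79

COGS = $3,076.21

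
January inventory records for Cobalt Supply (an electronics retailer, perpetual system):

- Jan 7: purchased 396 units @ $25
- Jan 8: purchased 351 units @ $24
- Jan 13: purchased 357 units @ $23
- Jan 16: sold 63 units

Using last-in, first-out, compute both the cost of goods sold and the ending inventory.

Jan 16, 63 sold [LIFO — newest first]: 63 @ $23 = $1,449
Ending inventory: 396 @ $25 + 351 @ $24 + 294 @ $23 = $25,086
Check: goods available $26,535 = COGS $1,449 + ending $25,086

COGS = $1,449; ending inventory = $25,086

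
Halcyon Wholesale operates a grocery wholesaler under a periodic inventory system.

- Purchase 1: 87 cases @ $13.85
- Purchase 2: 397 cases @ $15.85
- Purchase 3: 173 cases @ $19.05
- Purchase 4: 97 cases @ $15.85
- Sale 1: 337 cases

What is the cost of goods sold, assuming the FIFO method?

COGS = $5,167.45

Sale 1 (337) [FIFO — oldest first]: 87 @ $13.85 + 250 @ $15.85 = $5,167.45
Ending inventory: 147 @ $15.85 + 173 @ $19.05 + 97 @ $15.85 = $7,163.05
Check: goods available $12,330.50 = COGS $5,167.45 + ending $7,163.05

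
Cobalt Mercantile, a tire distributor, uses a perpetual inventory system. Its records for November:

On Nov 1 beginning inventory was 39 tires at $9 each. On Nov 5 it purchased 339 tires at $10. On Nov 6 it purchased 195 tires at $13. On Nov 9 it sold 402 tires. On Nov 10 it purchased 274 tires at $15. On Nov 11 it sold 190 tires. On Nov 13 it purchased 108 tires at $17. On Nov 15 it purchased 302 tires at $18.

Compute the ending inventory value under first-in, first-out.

Ending inventory = $11,097

Nov 9, 402 sold [FIFO — oldest first]: 39 @ $9 + 339 @ $10 + 24 @ $13 = $4,053
Nov 11, 190 sold [FIFO — oldest first]: 171 @ $13 + 19 @ $15 = $2,508
Total COGS = $4,053 + $2,508 = $6,561
Ending inventory: 255 @ $15 + 108 @ $17 + 302 @ $18 = $11,097
Check: goods available $17,658 = COGS $6,561 + ending $11,097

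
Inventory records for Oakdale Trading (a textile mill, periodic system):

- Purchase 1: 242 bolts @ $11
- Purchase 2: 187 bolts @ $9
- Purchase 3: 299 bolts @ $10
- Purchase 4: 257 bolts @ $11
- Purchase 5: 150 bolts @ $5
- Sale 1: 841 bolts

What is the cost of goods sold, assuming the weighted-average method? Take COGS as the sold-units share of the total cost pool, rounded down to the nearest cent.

COGS = $8,085.45

Sale 1, sell 841: 841/1135 × $10,912.00 → $8,085.45
Ending inventory (cost pool remaining) = $2,826.55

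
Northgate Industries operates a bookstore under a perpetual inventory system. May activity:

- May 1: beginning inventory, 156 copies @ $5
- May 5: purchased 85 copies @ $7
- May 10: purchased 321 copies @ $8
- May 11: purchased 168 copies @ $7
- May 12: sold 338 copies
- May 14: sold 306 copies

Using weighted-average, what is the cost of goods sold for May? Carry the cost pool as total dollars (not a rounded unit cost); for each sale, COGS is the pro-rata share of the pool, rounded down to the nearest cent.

After May 1: 156 on hand, pool $780.00 (≈ $5.0000 each)
After May 5: 241 on hand, pool $1,375.00 (≈ $5.7054 each)
After May 10: 562 on hand, pool $3,943.00 (≈ $7.0160 each)
After May 11: 730 on hand, pool $5,119.00 (≈ $7.0123 each)
May 12, sell 338: 338/730 × $5,119.00 → $2,370.16
May 14, sell 306: 306/392 × $2,748.84 → $2,145.77
Total COGS = $2,370.16 + $2,145.77 = $4,515.93
Ending inventory (cost pool remaining) = $603.07

COGS = $4,515.93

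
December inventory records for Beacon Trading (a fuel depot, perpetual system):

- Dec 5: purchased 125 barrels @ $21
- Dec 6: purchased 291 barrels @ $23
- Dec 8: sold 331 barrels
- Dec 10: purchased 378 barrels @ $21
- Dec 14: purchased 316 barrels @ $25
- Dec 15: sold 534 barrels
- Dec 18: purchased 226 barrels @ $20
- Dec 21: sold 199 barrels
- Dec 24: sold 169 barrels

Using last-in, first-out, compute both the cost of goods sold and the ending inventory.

Dec 8, 331 sold [LIFO — newest first]: 291 @ $23 + 40 @ $21 = $7,533
Dec 15, 534 sold [LIFO — newest first]: 316 @ $25 + 218 @ $21 = $12,478
Dec 21, 199 sold [LIFO — newest first]: 199 @ $20 = $3,980
Dec 24, 169 sold [LIFO — newest first]: 27 @ $20 + 142 @ $21 = $3,522
Total COGS = $7,533 + $12,478 + $3,980 + $3,522 = $27,513
Ending inventory: 85 @ $21 + 18 @ $21 = $2,163
Check: goods available $29,676 = COGS $27,513 + ending $2,163

COGS = $27,513; ending inventory = $2,163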